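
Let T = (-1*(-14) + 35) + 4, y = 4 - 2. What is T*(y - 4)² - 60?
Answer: 152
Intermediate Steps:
y = 2
T = 53 (T = (14 + 35) + 4 = 49 + 4 = 53)
T*(y - 4)² - 60 = 53*(2 - 4)² - 60 = 53*(-2)² - 60 = 53*4 - 60 = 212 - 60 = 152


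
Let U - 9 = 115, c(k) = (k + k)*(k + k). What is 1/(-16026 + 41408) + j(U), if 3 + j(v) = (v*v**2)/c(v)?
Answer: 710697/25382 ≈ 28.000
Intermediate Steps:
c(k) = 4*k**2 (c(k) = (2*k)*(2*k) = 4*k**2)
U = 124 (U = 9 + 115 = 124)
j(v) = -3 + v/4 (j(v) = -3 + (v*v**2)/((4*v**2)) = -3 + v**3*(1/(4*v**2)) = -3 + v/4)
1/(-16026 + 41408) + j(U) = 1/(-16026 + 41408) + (-3 + (1/4)*124) = 1/25382 + (-3 + 31) = 1/25382 + 28 = 710697/25382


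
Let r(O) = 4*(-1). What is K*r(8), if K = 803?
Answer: -3212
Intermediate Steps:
r(O) = -4
K*r(8) = 803*(-4) = -3212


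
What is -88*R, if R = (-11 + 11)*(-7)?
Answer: 0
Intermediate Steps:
R = 0 (R = 0*(-7) = 0)
-88*R = -88*0 = 0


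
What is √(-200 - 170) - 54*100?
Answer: -5400 + I*√370 ≈ -5400.0 + 19.235*I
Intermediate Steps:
√(-200 - 170) - 54*100 = √(-370) - 5400 = I*√370 - 5400 = -5400 + I*√370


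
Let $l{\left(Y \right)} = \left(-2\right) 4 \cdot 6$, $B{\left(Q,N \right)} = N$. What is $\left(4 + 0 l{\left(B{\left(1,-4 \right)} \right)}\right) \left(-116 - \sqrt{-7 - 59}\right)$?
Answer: $-464 - 4 i \sqrt{66} \approx -464.0 - 32.496 i$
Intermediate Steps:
$l{\left(Y \right)} = -48$ ($l{\left(Y \right)} = \left(-8\right) 6 = -48$)
$\left(4 + 0 l{\left(B{\left(1,-4 \right)} \right)}\right) \left(-116 - \sqrt{-7 - 59}\right) = \left(4 + 0 \left(-48\right)\right) \left(-116 - \sqrt{-7 - 59}\right) = \left(4 + 0\right) \left(-116 - \sqrt{-66}\right) = 4 \left(-116 - i \sqrt{66}\right) = -464 - 4 i \sqrt{66}$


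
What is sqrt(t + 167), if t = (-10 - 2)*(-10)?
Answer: sqrt(287) ≈ 16.941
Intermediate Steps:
t = 120 (t = -12*(-10) = 120)
sqrt(t + 167) = sqrt(120 + 167) = sqrt(287)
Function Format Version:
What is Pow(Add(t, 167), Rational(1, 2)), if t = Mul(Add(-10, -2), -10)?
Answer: Pow(287, Rational(1, 2)) ≈ 16.941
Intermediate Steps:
t = 120 (t = Mul(-12, -10) = 120)
Pow(Add(t, 167), Rational(1, 2)) = Pow(Add(120, 167), Rational(1, 2)) = Pow(287, Rational(1, 2))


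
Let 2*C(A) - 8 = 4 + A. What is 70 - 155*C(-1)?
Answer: -1565/2 ≈ -782.50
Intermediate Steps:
C(A) = 6 + A/2 (C(A) = 4 + (4 + A)/2 = 4 + (2 + A/2) = 6 + A/2)
70 - 155*C(-1) = 70 - 155*(6 + (½)*(-1)) = 70 - 155*(6 - ½) = 70 - 155*11/2 = 70 - 1705/2 = -1565/2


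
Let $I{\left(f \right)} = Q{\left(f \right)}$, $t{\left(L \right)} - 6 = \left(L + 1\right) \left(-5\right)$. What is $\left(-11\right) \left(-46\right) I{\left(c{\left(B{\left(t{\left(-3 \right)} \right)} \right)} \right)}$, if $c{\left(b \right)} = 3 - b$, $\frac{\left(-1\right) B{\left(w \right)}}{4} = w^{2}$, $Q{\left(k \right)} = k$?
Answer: $519662$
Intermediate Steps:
$t{\left(L \right)} = 1 - 5 L$ ($t{\left(L \right)} = 6 + \left(L + 1\right) \left(-5\right) = 6 + \left(1 + L\right) \left(-5\right) = 6 - \left(5 + 5 L\right) = 1 - 5 L$)
$B{\left(w \right)} = - 4 w^{2}$
$I{\left(f \right)} = f$
$\left(-11\right) \left(-46\right) I{\left(c{\left(B{\left(t{\left(-3 \right)} \right)} \right)} \right)} = \left(-11\right) \left(-46\right) \left(3 - - 4 \left(1 - -15\right)^{2}\right) = 506 \left(3 - - 4 \left(1 + 15\right)^{2}\right) = 506 \left(3 - - 4 \cdot 16^{2}\right) = 506 \left(3 - \left(-4\right) 256\right) = 506 \left(3 - -1024\right) = 506 \left(3 + 1024\right) = 506 \cdot 1027 = 519662$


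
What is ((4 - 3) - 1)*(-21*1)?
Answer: 0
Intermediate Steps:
((4 - 3) - 1)*(-21*1) = (1 - 1)*(-21) = 0*(-21) = 0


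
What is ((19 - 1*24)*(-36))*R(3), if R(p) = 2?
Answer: 360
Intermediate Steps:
((19 - 1*24)*(-36))*R(3) = ((19 - 1*24)*(-36))*2 = ((19 - 24)*(-36))*2 = -5*(-36)*2 = 180*2 = 360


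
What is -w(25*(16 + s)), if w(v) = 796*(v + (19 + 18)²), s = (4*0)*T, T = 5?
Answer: -1408124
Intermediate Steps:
s = 0 (s = (4*0)*5 = 0*5 = 0)
w(v) = 1089724 + 796*v (w(v) = 796*(v + 37²) = 796*(v + 1369) = 796*(1369 + v) = 1089724 + 796*v)
-w(25*(16 + s)) = -(1089724 + 796*(25*(16 + 0))) = -(1089724 + 796*(25*16)) = -(1089724 + 796*400) = -(1089724 + 318400) = -1*1408124 = -1408124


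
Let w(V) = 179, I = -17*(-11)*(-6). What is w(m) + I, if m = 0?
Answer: -943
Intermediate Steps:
I = -1122 (I = 187*(-6) = -1122)
w(m) + I = 179 - 1122 = -943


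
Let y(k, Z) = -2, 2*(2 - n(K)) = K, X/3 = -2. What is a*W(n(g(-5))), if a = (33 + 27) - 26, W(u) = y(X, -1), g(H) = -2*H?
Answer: -68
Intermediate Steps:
X = -6 (X = 3*(-2) = -6)
n(K) = 2 - K/2
W(u) = -2
a = 34 (a = 60 - 26 = 34)
a*W(n(g(-5))) = 34*(-2) = -68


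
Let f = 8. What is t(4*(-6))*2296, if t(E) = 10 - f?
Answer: 4592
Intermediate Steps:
t(E) = 2 (t(E) = 10 - 1*8 = 10 - 8 = 2)
t(4*(-6))*2296 = 2*2296 = 4592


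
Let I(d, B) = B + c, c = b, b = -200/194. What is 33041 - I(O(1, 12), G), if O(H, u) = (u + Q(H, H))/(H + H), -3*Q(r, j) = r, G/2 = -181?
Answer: 3240191/97 ≈ 33404.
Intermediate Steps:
b = -100/97 (b = -200*1/194 = -100/97 ≈ -1.0309)
G = -362 (G = 2*(-181) = -362)
Q(r, j) = -r/3
O(H, u) = (u - H/3)/(2*H) (O(H, u) = (u - H/3)/(H + H) = (u - H/3)/((2*H)) = (u - H/3)*(1/(2*H)) = (u - H/3)/(2*H))
c = -100/97 ≈ -1.0309
I(d, B) = -100/97 + B (I(d, B) = B - 100/97 = -100/97 + B)
33041 - I(O(1, 12), G) = 33041 - (-100/97 - 362) = 33041 - 1*(-35214/97) = 33041 + 35214/97 = 3240191/97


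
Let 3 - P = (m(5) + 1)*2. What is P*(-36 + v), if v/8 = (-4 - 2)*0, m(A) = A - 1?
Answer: 252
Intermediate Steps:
m(A) = -1 + A
v = 0 (v = 8*((-4 - 2)*0) = 8*(-6*0) = 8*0 = 0)
P = -7 (P = 3 - ((-1 + 5) + 1)*2 = 3 - (4 + 1)*2 = 3 - 5*2 = 3 - 1*10 = 3 - 10 = -7)
P*(-36 + v) = -7*(-36 + 0) = -7*(-36) = 252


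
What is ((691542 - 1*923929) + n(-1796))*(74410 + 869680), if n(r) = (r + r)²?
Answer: 11961692994930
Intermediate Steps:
n(r) = 4*r² (n(r) = (2*r)² = 4*r²)
((691542 - 1*923929) + n(-1796))*(74410 + 869680) = ((691542 - 1*923929) + 4*(-1796)²)*(74410 + 869680) = ((691542 - 923929) + 4*3225616)*944090 = (-232387 + 12902464)*944090 = 12670077*944090 = 11961692994930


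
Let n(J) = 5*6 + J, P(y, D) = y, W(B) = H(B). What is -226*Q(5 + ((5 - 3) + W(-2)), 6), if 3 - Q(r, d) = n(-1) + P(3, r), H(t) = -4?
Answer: 6554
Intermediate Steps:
W(B) = -4
n(J) = 30 + J
Q(r, d) = -29 (Q(r, d) = 3 - ((30 - 1) + 3) = 3 - (29 + 3) = 3 - 1*32 = 3 - 32 = -29)
-226*Q(5 + ((5 - 3) + W(-2)), 6) = -226*(-29) = 6554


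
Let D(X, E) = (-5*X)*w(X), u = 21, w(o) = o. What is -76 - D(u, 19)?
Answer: 2129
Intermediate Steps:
D(X, E) = -5*X² (D(X, E) = (-5*X)*X = -5*X²)
-76 - D(u, 19) = -76 - (-5)*21² = -76 - (-5)*441 = -76 - 1*(-2205) = -76 + 2205 = 2129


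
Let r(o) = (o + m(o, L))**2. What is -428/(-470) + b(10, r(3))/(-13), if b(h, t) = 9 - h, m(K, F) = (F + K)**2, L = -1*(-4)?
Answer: 3017/3055 ≈ 0.98756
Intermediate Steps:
L = 4
r(o) = (o + (4 + o)**2)**2
-428/(-470) + b(10, r(3))/(-13) = -428/(-470) + (9 - 1*10)/(-13) = -428*(-1/470) + (9 - 10)*(-1/13) = 214/235 - 1*(-1/13) = 214/235 + 1/13 = 3017/3055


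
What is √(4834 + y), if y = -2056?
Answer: √2778 ≈ 52.707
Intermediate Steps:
√(4834 + y) = √(4834 - 2056) = √2778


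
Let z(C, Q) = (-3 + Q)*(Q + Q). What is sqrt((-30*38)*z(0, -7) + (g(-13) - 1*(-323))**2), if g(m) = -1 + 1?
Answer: I*sqrt(55271) ≈ 235.1*I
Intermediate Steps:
z(C, Q) = 2*Q*(-3 + Q) (z(C, Q) = (-3 + Q)*(2*Q) = 2*Q*(-3 + Q))
g(m) = 0
sqrt((-30*38)*z(0, -7) + (g(-13) - 1*(-323))**2) = sqrt((-30*38)*(2*(-7)*(-3 - 7)) + (0 - 1*(-323))**2) = sqrt(-2280*(-7)*(-10) + (0 + 323)**2) = sqrt(-1140*140 + 323**2) = sqrt(-159600 + 104329) = sqrt(-55271) = I*sqrt(55271)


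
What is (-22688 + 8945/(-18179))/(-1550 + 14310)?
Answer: -37495827/21087640 ≈ -1.7781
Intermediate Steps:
(-22688 + 8945/(-18179))/(-1550 + 14310) = (-22688 + 8945*(-1/18179))/12760 = (-22688 - 8945/18179)*(1/12760) = -412454097/18179*1/12760 = -37495827/21087640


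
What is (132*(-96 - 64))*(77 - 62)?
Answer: -316800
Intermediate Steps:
(132*(-96 - 64))*(77 - 62) = (132*(-160))*15 = -21120*15 = -316800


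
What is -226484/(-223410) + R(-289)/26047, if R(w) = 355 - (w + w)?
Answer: 3053835139/2909580135 ≈ 1.0496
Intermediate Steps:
R(w) = 355 - 2*w
-226484/(-223410) + R(-289)/26047 = -226484/(-223410) + (355 - 2*(-289))/26047 = -226484*(-1/223410) + (355 + 578)*(1/26047) = 113242/111705 + 933*(1/26047) = 113242/111705 + 933/26047 = 3053835139/2909580135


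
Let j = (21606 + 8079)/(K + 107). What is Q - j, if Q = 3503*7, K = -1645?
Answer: 37742983/1538 ≈ 24540.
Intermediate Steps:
j = -29685/1538 (j = (21606 + 8079)/(-1645 + 107) = 29685/(-1538) = 29685*(-1/1538) = -29685/1538 ≈ -19.301)
Q = 24521
Q - j = 24521 - 1*(-29685/1538) = 24521 + 29685/1538 = 37742983/1538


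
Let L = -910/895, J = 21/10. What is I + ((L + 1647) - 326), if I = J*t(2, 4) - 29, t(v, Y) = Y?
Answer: 1162948/895 ≈ 1299.4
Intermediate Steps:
J = 21/10 (J = 21*(⅒) = 21/10 ≈ 2.1000)
I = -103/5 (I = (21/10)*4 - 29 = 42/5 - 29 = -103/5 ≈ -20.600)
L = -182/179 (L = -910*1/895 = -182/179 ≈ -1.0168)
I + ((L + 1647) - 326) = -103/5 + ((-182/179 + 1647) - 326) = -103/5 + (294631/179 - 326) = -103/5 + 236277/179 = 1162948/895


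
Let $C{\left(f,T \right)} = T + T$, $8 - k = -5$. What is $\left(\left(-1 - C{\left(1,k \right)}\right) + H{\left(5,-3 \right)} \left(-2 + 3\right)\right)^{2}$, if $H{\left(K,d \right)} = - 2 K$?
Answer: $1369$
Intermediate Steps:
$k = 13$ ($k = 8 - -5 = 8 + 5 = 13$)
$C{\left(f,T \right)} = 2 T$
$\left(\left(-1 - C{\left(1,k \right)}\right) + H{\left(5,-3 \right)} \left(-2 + 3\right)\right)^{2} = \left(\left(-1 - 2 \cdot 13\right) + \left(-2\right) 5 \left(-2 + 3\right)\right)^{2} = \left(\left(-1 - 26\right) - 10\right)^{2} = \left(-27 - 10\right)^{2} = \left(-37\right)^{2} = 1369$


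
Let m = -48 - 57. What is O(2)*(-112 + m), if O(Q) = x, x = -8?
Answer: 1736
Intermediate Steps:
m = -105
O(Q) = -8
O(2)*(-112 + m) = -8*(-112 - 105) = -8*(-217) = 1736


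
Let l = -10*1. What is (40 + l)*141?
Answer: 4230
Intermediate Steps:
l = -10
(40 + l)*141 = (40 - 10)*141 = 30*141 = 4230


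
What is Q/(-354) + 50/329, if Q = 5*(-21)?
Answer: 17415/38822 ≈ 0.44859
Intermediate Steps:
Q = -105
Q/(-354) + 50/329 = -105/(-354) + 50/329 = -105*(-1/354) + 50*(1/329) = 35/118 + 50/329 = 17415/38822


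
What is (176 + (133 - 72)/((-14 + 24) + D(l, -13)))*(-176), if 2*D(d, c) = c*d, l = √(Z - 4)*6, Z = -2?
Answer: -142945968/4613 - 209352*I*√6/4613 ≈ -30988.0 - 111.17*I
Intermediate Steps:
l = 6*I*√6 (l = √(-2 - 4)*6 = √(-6)*6 = (I*√6)*6 = 6*I*√6 ≈ 14.697*I)
D(d, c) = c*d/2 (D(d, c) = (c*d)/2 = c*d/2)
(176 + (133 - 72)/((-14 + 24) + D(l, -13)))*(-176) = (176 + (133 - 72)/((-14 + 24) + (½)*(-13)*(6*I*√6)))*(-176) = (176 + 61/(10 - 39*I*√6))*(-176) = -30976 - 10736/(10 - 39*I*√6)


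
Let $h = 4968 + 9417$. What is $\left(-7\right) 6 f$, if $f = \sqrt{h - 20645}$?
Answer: $- 84 i \sqrt{1565} \approx - 3323.0 i$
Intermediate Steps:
$h = 14385$
$f = 2 i \sqrt{1565}$ ($f = \sqrt{14385 - 20645} = \sqrt{-6260} = 2 i \sqrt{1565} \approx 79.12 i$)
$\left(-7\right) 6 f = \left(-7\right) 6 \cdot 2 i \sqrt{1565} = - 42 \cdot 2 i \sqrt{1565} = - 84 i \sqrt{1565}$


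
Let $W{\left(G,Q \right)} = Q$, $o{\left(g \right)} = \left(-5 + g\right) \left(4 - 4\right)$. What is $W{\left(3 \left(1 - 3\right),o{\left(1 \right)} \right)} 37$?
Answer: $0$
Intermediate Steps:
$o{\left(g \right)} = 0$ ($o{\left(g \right)} = \left(-5 + g\right) 0 = 0$)
$W{\left(3 \left(1 - 3\right),o{\left(1 \right)} \right)} 37 = 0 \cdot 37 = 0$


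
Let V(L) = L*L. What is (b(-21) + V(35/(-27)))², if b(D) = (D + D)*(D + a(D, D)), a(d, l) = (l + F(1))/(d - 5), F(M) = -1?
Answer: 64606887941281/89813529 ≈ 7.1935e+5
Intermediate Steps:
V(L) = L²
a(d, l) = (-1 + l)/(-5 + d) (a(d, l) = (l - 1)/(d - 5) = (-1 + l)/(-5 + d))
b(D) = 2*D*(D + (-1 + D)/(-5 + D)) (b(D) = (D + D)*(D + (-1 + D)/(-5 + D)) = (2*D)*(D + (-1 + D)/(-5 + D)) = 2*D*(D + (-1 + D)/(-5 + D)))
(b(-21) + V(35/(-27)))² = (2*(-21)*(-1 - 21 - 21*(-5 - 21))/(-5 - 21) + (35/(-27))²)² = (2*(-21)*(-1 - 21 - 21*(-26))/(-26) + (35*(-1/27))²)² = (2*(-21)*(-1/26)*(-1 - 21 + 546) + (-35/27)²)² = (2*(-21)*(-1/26)*524 + 1225/729)² = (11004/13 + 1225/729)² = (8037841/9477)² = 64606887941281/89813529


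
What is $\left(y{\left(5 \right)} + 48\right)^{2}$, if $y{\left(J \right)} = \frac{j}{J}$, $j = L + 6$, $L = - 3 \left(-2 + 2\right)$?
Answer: $\frac{60516}{25} \approx 2420.6$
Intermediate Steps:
$L = 0$ ($L = \left(-3\right) 0 = 0$)
$j = 6$ ($j = 0 + 6 = 6$)
$y{\left(J \right)} = \frac{6}{J}$
$\left(y{\left(5 \right)} + 48\right)^{2} = \left(\frac{6}{5} + 48\right)^{2} = \left(\frac{246}{5}\right)^{2} = \frac{60516}{25}$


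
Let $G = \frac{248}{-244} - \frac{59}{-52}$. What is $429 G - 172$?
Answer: $- \frac{29593}{244} \approx -121.28$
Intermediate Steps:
$G = \frac{375}{3172}$ ($G = 248 \left(- \frac{1}{244}\right) - - \frac{59}{52} = - \frac{62}{61} + \frac{59}{52} = \frac{375}{3172} \approx 0.11822$)
$429 G - 172 = 429 \cdot \frac{375}{3172} - 172 = \frac{12375}{244} - 172 = - \frac{29593}{244}$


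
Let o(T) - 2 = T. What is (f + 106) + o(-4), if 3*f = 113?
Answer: 425/3 ≈ 141.67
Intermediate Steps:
f = 113/3 (f = (⅓)*113 = 113/3 ≈ 37.667)
o(T) = 2 + T
(f + 106) + o(-4) = (113/3 + 106) + (2 - 4) = 431/3 - 2 = 425/3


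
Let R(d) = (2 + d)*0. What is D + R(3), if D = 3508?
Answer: 3508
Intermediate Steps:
R(d) = 0
D + R(3) = 3508 + 0 = 3508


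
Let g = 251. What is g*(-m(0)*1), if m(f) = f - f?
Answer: 0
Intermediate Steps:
m(f) = 0
g*(-m(0)*1) = 251*(-1*0*1) = 251*(0*1) = 251*0 = 0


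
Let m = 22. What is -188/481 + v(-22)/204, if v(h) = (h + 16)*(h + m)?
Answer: -188/481 ≈ -0.39085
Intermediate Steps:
v(h) = (16 + h)*(22 + h) (v(h) = (h + 16)*(h + 22) = (16 + h)*(22 + h))
-188/481 + v(-22)/204 = -188/481 + (352 + (-22)² + 38*(-22))/204 = -188*1/481 + (352 + 484 - 836)*(1/204) = -188/481 + 0*(1/204) = -188/481 + 0 = -188/481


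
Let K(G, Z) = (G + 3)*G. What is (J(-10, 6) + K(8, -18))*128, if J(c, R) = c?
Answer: 9984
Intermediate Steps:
K(G, Z) = G*(3 + G) (K(G, Z) = (3 + G)*G = G*(3 + G))
(J(-10, 6) + K(8, -18))*128 = (-10 + 8*(3 + 8))*128 = (-10 + 8*11)*128 = (-10 + 88)*128 = 78*128 = 9984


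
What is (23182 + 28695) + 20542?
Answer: 72419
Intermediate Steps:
(23182 + 28695) + 20542 = 51877 + 20542 = 72419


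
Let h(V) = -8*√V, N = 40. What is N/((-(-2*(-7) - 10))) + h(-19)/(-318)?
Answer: -10 + 4*I*√19/159 ≈ -10.0 + 0.10966*I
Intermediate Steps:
N/((-(-2*(-7) - 10))) + h(-19)/(-318) = 40/((-(-2*(-7) - 10))) - 8*I*√19/(-318) = 40/((-(14 - 10))) - 8*I*√19*(-1/318) = 40/((-1*4)) - 8*I*√19*(-1/318) = 40/(-4) + 4*I*√19/159 = 40*(-¼) + 4*I*√19/159 = -10 + 4*I*√19/159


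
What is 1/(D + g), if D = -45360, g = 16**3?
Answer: -1/41264 ≈ -2.4234e-5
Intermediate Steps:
g = 4096
1/(D + g) = 1/(-45360 + 4096) = 1/(-41264) = -1/41264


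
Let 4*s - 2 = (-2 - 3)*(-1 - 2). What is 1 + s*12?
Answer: 52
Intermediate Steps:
s = 17/4 (s = ½ + ((-2 - 3)*(-1 - 2))/4 = ½ + (-5*(-3))/4 = ½ + (¼)*15 = ½ + 15/4 = 17/4 ≈ 4.2500)
1 + s*12 = 1 + (17/4)*12 = 1 + 51 = 52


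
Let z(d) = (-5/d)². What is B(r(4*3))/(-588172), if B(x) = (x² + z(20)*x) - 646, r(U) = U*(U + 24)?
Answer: -186005/588172 ≈ -0.31624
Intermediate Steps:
z(d) = 25/d²
r(U) = U*(24 + U)
B(x) = -646 + x² + x/16 (B(x) = (x² + (25/20²)*x) - 646 = (x² + (25*(1/400))*x) - 646 = (x² + x/16) - 646 = -646 + x² + x/16)
B(r(4*3))/(-588172) = (-646 + ((4*3)*(24 + 4*3))² + ((4*3)*(24 + 4*3))/16)/(-588172) = (-646 + (12*(24 + 12))² + (12*(24 + 12))/16)*(-1/588172) = (-646 + (12*36)² + (12*36)/16)*(-1/588172) = (-646 + 432² + (1/16)*432)*(-1/588172) = (-646 + 186624 + 27)*(-1/588172) = 186005*(-1/588172) = -186005/588172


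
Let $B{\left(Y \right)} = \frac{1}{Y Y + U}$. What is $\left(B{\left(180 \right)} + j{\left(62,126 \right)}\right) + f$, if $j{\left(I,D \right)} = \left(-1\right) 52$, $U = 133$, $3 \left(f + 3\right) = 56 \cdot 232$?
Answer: $\frac{417300794}{97599} \approx 4275.7$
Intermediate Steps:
$f = \frac{12983}{3}$ ($f = -3 + \frac{56 \cdot 232}{3} = -3 + \frac{1}{3} \cdot 12992 = -3 + \frac{12992}{3} = \frac{12983}{3} \approx 4327.7$)
$B{\left(Y \right)} = \frac{1}{133 + Y^{2}}$ ($B{\left(Y \right)} = \frac{1}{Y Y + 133} = \frac{1}{Y^{2} + 133} = \frac{1}{133 + Y^{2}}$)
$j{\left(I,D \right)} = -52$
$\left(B{\left(180 \right)} + j{\left(62,126 \right)}\right) + f = \left(\frac{1}{133 + 180^{2}} - 52\right) + \frac{12983}{3} = \left(\frac{1}{133 + 32400} - 52\right) + \frac{12983}{3} = \left(\frac{1}{32533} - 52\right) + \frac{12983}{3} = - \frac{1691715}{32533} + \frac{12983}{3} = \frac{417300794}{97599}$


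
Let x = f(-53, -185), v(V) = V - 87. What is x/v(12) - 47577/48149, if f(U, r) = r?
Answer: 1067858/722235 ≈ 1.4785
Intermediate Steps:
v(V) = -87 + V
x = -185
x/v(12) - 47577/48149 = -185/(-87 + 12) - 47577/48149 = -185/(-75) - 47577*1/48149 = -185*(-1/75) - 47577/48149 = 37/15 - 47577/48149 = 1067858/722235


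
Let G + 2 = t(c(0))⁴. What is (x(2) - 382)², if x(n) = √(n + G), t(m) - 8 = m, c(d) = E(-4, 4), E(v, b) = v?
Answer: 133956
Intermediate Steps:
c(d) = -4
t(m) = 8 + m
G = 254 (G = -2 + (8 - 4)⁴ = -2 + 4⁴ = -2 + 256 = 254)
x(n) = √(254 + n) (x(n) = √(n + 254) = √(254 + n))
(x(2) - 382)² = (√(254 + 2) - 382)² = (√256 - 382)² = (16 - 382)² = (-366)² = 133956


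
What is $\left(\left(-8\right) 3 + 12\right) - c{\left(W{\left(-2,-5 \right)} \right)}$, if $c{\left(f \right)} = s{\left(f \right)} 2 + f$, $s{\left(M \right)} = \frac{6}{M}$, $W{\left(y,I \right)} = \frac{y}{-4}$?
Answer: $- \frac{73}{2} \approx -36.5$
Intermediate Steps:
$W{\left(y,I \right)} = - \frac{y}{4}$ ($W{\left(y,I \right)} = y \left(- \frac{1}{4}\right) = - \frac{y}{4}$)
$c{\left(f \right)} = f + \frac{12}{f}$ ($c{\left(f \right)} = \frac{6}{f} 2 + f = \frac{12}{f} + f = f + \frac{12}{f}$)
$\left(\left(-8\right) 3 + 12\right) - c{\left(W{\left(-2,-5 \right)} \right)} = \left(\left(-8\right) 3 + 12\right) - \left(\left(- \frac{1}{4}\right) \left(-2\right) + \frac{12}{\left(- \frac{1}{4}\right) \left(-2\right)}\right) = \left(-24 + 12\right) - \left(\frac{1}{2} + 12 \frac{1}{\frac{1}{2}}\right) = -12 - \left(\frac{1}{2} + 12 \cdot 2\right) = -12 - \left(\frac{1}{2} + 24\right) = -12 - \frac{49}{2} = - \frac{73}{2}$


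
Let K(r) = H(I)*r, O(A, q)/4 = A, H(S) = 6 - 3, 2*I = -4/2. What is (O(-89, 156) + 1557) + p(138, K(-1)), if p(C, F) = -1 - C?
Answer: 1062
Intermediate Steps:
I = -1 (I = (-4/2)/2 = (-4*½)/2 = (½)*(-2) = -1)
H(S) = 3
O(A, q) = 4*A
K(r) = 3*r
(O(-89, 156) + 1557) + p(138, K(-1)) = (4*(-89) + 1557) + (-1 - 1*138) = (-356 + 1557) + (-1 - 138) = 1201 - 139 = 1062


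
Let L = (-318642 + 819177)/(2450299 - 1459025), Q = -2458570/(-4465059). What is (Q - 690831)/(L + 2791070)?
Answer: -3057682507067904766/12353548496109274185 ≈ -0.24751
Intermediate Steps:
Q = 2458570/4465059 (Q = -2458570*(-1/4465059) = 2458570/4465059 ≈ 0.55062)
L = 500535/991274 ≈ 0.50494
(Q - 690831)/(L + 2791070) = (2458570/4465059 - 690831)/(500535/991274 + 2791070) = -3084598715459/(4465059*2766715623715/991274) = -3084598715459/4465059*991274/2766715623715 = -3057682507067904766/12353548496109274185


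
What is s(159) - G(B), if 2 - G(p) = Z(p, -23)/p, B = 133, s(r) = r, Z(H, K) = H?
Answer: 158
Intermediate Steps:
G(p) = 1 (G(p) = 2 - p/p = 2 - 1*1 = 2 - 1 = 1)
s(159) - G(B) = 159 - 1*1 = 159 - 1 = 158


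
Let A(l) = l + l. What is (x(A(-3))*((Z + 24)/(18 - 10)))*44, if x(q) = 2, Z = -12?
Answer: 132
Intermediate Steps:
A(l) = 2*l
(x(A(-3))*((Z + 24)/(18 - 10)))*44 = (2*((-12 + 24)/(18 - 10)))*44 = (2*(12/8))*44 = (2*(12*(⅛)))*44 = (2*(3/2))*44 = 3*44 = 132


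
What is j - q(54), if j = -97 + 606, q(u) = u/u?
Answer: 508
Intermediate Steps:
q(u) = 1
j = 509
j - q(54) = 509 - 1*1 = 509 - 1 = 508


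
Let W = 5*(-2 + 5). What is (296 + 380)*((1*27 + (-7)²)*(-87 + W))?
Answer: -3699072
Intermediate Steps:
W = 15 (W = 5*3 = 15)
(296 + 380)*((1*27 + (-7)²)*(-87 + W)) = (296 + 380)*((1*27 + (-7)²)*(-87 + 15)) = 676*((27 + 49)*(-72)) = 676*(76*(-72)) = 676*(-5472) = -3699072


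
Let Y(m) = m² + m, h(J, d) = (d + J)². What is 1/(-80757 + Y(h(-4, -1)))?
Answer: -1/80107 ≈ -1.2483e-5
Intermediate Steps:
h(J, d) = (J + d)²
Y(m) = m + m²
1/(-80757 + Y(h(-4, -1))) = 1/(-80757 + (-4 - 1)²*(1 + (-4 - 1)²)) = 1/(-80757 + (-5)²*(1 + (-5)²)) = 1/(-80757 + 25*(1 + 25)) = 1/(-80757 + 25*26) = 1/(-80757 + 650) = 1/(-80107) = -1/80107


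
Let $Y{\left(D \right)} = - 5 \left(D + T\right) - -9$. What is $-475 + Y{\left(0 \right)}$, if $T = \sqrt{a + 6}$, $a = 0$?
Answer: $-466 - 5 \sqrt{6} \approx -478.25$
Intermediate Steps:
$T = \sqrt{6}$ ($T = \sqrt{0 + 6} = \sqrt{6} \approx 2.4495$)
$Y{\left(D \right)} = 9 - 5 D - 5 \sqrt{6}$ ($Y{\left(D \right)} = - 5 \left(D + \sqrt{6}\right) - -9 = \left(- 5 D - 5 \sqrt{6}\right) + 9 = 9 - 5 D - 5 \sqrt{6}$)
$-475 + Y{\left(0 \right)} = -475 - \left(-9 + 5 \sqrt{6}\right) = -475 + \left(9 + 0 - 5 \sqrt{6}\right) = -475 + \left(9 - 5 \sqrt{6}\right) = -466 - 5 \sqrt{6}$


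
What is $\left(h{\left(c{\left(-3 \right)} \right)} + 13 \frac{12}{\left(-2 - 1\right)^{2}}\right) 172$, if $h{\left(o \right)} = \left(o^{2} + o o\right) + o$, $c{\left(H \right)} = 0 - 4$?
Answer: $\frac{23392}{3} \approx 7797.3$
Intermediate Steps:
$c{\left(H \right)} = -4$
$h{\left(o \right)} = o + 2 o^{2}$ ($h{\left(o \right)} = \left(o^{2} + o^{2}\right) + o = 2 o^{2} + o = o + 2 o^{2}$)
$\left(h{\left(c{\left(-3 \right)} \right)} + 13 \frac{12}{\left(-2 - 1\right)^{2}}\right) 172 = \left(- 4 \left(1 + 2 \left(-4\right)\right) + 13 \frac{12}{\left(-2 - 1\right)^{2}}\right) 172 = \left(- 4 \left(1 - 8\right) + 13 \frac{12}{\left(-3\right)^{2}}\right) 172 = \left(\left(-4\right) \left(-7\right) + 13 \cdot \frac{12}{9}\right) 172 = \left(28 + 13 \cdot 12 \cdot \frac{1}{9}\right) 172 = \left(28 + 13 \cdot \frac{4}{3}\right) 172 = \left(28 + \frac{52}{3}\right) 172 = \frac{136}{3} \cdot 172 = \frac{23392}{3}$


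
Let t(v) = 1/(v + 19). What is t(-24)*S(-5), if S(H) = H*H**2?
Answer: 25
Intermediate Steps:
S(H) = H**3
t(v) = 1/(19 + v)
t(-24)*S(-5) = (-5)**3/(19 - 24) = -125/(-5) = -1/5*(-125) = 25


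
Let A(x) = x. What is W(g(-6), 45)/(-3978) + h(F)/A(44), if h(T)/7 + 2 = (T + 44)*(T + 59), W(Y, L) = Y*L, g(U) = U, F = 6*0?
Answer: 2006789/4862 ≈ 412.75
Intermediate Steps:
F = 0
W(Y, L) = L*Y
h(T) = -14 + 7*(44 + T)*(59 + T) (h(T) = -14 + 7*((T + 44)*(T + 59)) = -14 + 7*((44 + T)*(59 + T)) = -14 + 7*(44 + T)*(59 + T))
W(g(-6), 45)/(-3978) + h(F)/A(44) = (45*(-6))/(-3978) + (18158 + 7*0² + 721*0)/44 = -270*(-1/3978) + (18158 + 7*0 + 0)*(1/44) = 15/221 + (18158 + 0 + 0)*(1/44) = 15/221 + 18158*(1/44) = 15/221 + 9079/22 = 2006789/4862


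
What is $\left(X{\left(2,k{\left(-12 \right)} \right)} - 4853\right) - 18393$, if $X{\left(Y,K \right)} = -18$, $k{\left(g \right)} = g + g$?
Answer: $-23264$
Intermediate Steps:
$k{\left(g \right)} = 2 g$
$\left(X{\left(2,k{\left(-12 \right)} \right)} - 4853\right) - 18393 = \left(-18 - 4853\right) - 18393 = -4871 - 18393 = -23264$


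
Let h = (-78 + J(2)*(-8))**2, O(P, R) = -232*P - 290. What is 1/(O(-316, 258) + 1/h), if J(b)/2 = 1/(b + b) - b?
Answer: 2500/182555001 ≈ 1.3695e-5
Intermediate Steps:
J(b) = 1/b - 2*b (J(b) = 2*(1/(b + b) - b) = 2*(1/(2*b) - b) = 1/b - 2*b)
O(P, R) = -290 - 232*P
h = 2500 (h = (-78 + (1/2 - 2*2)*(-8))**2 = (-78 + (1/2 - 4)*(-8))**2 = (-78 - 7/2*(-8))**2 = (-78 + 28)**2 = (-50)**2 = 2500)
1/(O(-316, 258) + 1/h) = 1/((-290 - 232*(-316)) + 1/2500) = 1/((-290 + 73312) + 1/2500) = 1/(73022 + 1/2500) = 1/(182555001/2500) = 2500/182555001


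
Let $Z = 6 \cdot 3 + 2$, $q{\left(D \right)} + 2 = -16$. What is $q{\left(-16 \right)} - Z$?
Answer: $-38$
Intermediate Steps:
$q{\left(D \right)} = -18$ ($q{\left(D \right)} = -2 - 16 = -18$)
$Z = 20$ ($Z = 18 + 2 = 20$)
$q{\left(-16 \right)} - Z = -18 - 20 = -38$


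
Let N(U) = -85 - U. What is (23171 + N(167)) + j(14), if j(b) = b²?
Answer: 23115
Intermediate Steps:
(23171 + N(167)) + j(14) = (23171 + (-85 - 1*167)) + 14² = (23171 + (-85 - 167)) + 196 = (23171 - 252) + 196 = 22919 + 196 = 23115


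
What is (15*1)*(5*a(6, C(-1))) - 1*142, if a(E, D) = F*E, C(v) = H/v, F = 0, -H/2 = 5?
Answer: -142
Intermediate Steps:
H = -10 (H = -2*5 = -10)
C(v) = -10/v
a(E, D) = 0 (a(E, D) = 0*E = 0)
(15*1)*(5*a(6, C(-1))) - 1*142 = (15*1)*(5*0) - 1*142 = 15*0 - 142 = 0 - 142 = -142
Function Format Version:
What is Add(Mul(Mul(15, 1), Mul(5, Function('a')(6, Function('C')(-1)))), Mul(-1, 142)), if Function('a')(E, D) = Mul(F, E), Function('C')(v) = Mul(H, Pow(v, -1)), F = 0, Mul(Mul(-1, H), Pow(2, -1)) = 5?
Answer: -142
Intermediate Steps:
H = -10 (H = Mul(-2, 5) = -10)
Function('C')(v) = Mul(-10, Pow(v, -1))
Function('a')(E, D) = 0 (Function('a')(E, D) = Mul(0, E) = 0)
Add(Mul(Mul(15, 1), Mul(5, Function('a')(6, Function('C')(-1)))), Mul(-1, 142)) = Add(Mul(Mul(15, 1), Mul(5, 0)), Mul(-1, 142)) = Add(Mul(15, 0), -142) = Add(0, -142) = -142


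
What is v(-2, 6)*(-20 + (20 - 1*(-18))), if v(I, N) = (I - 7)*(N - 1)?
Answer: -810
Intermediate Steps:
v(I, N) = (-1 + N)*(-7 + I) (v(I, N) = (-7 + I)*(-1 + N) = (-1 + N)*(-7 + I))
v(-2, 6)*(-20 + (20 - 1*(-18))) = (7 - 1*(-2) - 7*6 - 2*6)*(-20 + (20 - 1*(-18))) = (7 + 2 - 42 - 12)*(-20 + (20 + 18)) = -45*(-20 + 38) = -45*18 = -810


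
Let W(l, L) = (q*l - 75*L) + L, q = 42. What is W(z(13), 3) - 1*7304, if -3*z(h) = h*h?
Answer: -9892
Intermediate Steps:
z(h) = -h²/3 (z(h) = -h*h/3 = -h²/3)
W(l, L) = -74*L + 42*l (W(l, L) = (42*l - 75*L) + L = (-75*L + 42*l) + L = -74*L + 42*l)
W(z(13), 3) - 1*7304 = (-74*3 + 42*(-⅓*13²)) - 1*7304 = (-222 + 42*(-⅓*169)) - 7304 = (-222 + 42*(-169/3)) - 7304 = (-222 - 2366) - 7304 = -2588 - 7304 = -9892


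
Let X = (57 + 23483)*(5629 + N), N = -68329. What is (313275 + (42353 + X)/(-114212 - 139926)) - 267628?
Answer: 13076552933/254138 ≈ 51455.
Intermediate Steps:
X = -1475958000 (X = (57 + 23483)*(5629 - 68329) = 23540*(-62700) = -1475958000)
(313275 + (42353 + X)/(-114212 - 139926)) - 267628 = (313275 + (42353 - 1475958000)/(-114212 - 139926)) - 267628 = (313275 - 1475915647/(-254138)) - 267628 = (313275 - 1475915647*(-1/254138)) - 267628 = (313275 + 1475915647/254138) - 267628 = 81090997597/254138 - 267628 = 13076552933/254138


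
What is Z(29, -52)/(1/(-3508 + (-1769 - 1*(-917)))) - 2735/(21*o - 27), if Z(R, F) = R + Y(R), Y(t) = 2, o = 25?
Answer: -67312415/498 ≈ -1.3517e+5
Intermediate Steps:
Z(R, F) = 2 + R (Z(R, F) = R + 2 = 2 + R)
Z(29, -52)/(1/(-3508 + (-1769 - 1*(-917)))) - 2735/(21*o - 27) = (2 + 29)/(1/(-3508 + (-1769 - 1*(-917)))) - 2735/(21*25 - 27) = 31/(1/(-3508 + (-1769 + 917))) - 2735/(525 - 27) = 31/(1/(-3508 - 852)) - 2735/498 = 31/(1/(-4360)) - 2735*1/498 = 31/(-1/4360) - 2735/498 = 31*(-4360) - 2735/498 = -135160 - 2735/498 = -67312415/498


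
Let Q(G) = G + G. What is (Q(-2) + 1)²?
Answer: 9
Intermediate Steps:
Q(G) = 2*G
(Q(-2) + 1)² = (2*(-2) + 1)² = (-4 + 1)² = (-3)² = 9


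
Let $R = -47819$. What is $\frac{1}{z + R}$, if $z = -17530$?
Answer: $- \frac{1}{65349} \approx -1.5302 \cdot 10^{-5}$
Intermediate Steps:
$\frac{1}{z + R} = \frac{1}{-17530 - 47819} = \frac{1}{-65349} = - \frac{1}{65349}$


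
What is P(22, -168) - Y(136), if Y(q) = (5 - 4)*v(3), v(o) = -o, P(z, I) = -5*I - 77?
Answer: 766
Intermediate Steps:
P(z, I) = -77 - 5*I
Y(q) = -3 (Y(q) = (5 - 4)*(-1*3) = 1*(-3) = -3)
P(22, -168) - Y(136) = (-77 - 5*(-168)) - 1*(-3) = (-77 + 840) + 3 = 763 + 3 = 766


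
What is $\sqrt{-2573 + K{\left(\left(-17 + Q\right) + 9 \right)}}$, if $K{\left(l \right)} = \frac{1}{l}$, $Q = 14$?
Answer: $\frac{i \sqrt{92622}}{6} \approx 50.723 i$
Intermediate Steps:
$\sqrt{-2573 + K{\left(\left(-17 + Q\right) + 9 \right)}} = \sqrt{-2573 + \frac{1}{\left(-17 + 14\right) + 9}} = \sqrt{-2573 + \frac{1}{-3 + 9}} = \sqrt{-2573 + \frac{1}{6}} = \sqrt{- \frac{15437}{6}} = \frac{i \sqrt{92622}}{6}$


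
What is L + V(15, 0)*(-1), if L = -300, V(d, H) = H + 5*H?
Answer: -300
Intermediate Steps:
V(d, H) = 6*H
L + V(15, 0)*(-1) = -300 + (6*0)*(-1) = -300 + 0*(-1) = -300 + 0 = -300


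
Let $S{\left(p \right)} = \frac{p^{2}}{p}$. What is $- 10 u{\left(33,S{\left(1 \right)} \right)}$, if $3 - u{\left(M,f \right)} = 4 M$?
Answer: $1290$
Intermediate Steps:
$S{\left(p \right)} = p$
$u{\left(M,f \right)} = 3 - 4 M$
$- 10 u{\left(33,S{\left(1 \right)} \right)} = - 10 \left(3 - 132\right) = \left(-10\right) \left(-129\right) = 1290$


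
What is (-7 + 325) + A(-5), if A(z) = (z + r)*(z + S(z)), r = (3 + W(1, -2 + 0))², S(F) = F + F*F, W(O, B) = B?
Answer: 258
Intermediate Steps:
S(F) = F + F²
r = 1 (r = (3 + (-2 + 0))² = (3 - 2)² = 1² = 1)
A(z) = (1 + z)*(z + z*(1 + z)) (A(z) = (z + 1)*(z + z*(1 + z)) = (1 + z)*(z + z*(1 + z)))
(-7 + 325) + A(-5) = (-7 + 325) - 5*(2 + (-5)² + 3*(-5)) = 318 - 5*(2 + 25 - 15) = 318 - 5*12 = 318 - 60 = 258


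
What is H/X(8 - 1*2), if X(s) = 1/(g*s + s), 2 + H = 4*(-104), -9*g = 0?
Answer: -2508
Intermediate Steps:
g = 0 (g = -⅑*0 = 0)
H = -418 (H = -2 + 4*(-104) = -2 - 416 = -418)
X(s) = 1/s (X(s) = 1/(0*s + s) = 1/(0 + s) = 1/s)
H/X(8 - 1*2) = -418/(1/(8 - 1*2)) = -418/(1/(8 - 2)) = -418/(1/6) = -418/⅙ = -418*6 = -2508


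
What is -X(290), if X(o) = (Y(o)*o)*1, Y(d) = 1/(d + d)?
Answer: -½ ≈ -0.50000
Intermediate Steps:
Y(d) = 1/(2*d)
X(o) = ½ (X(o) = ((1/(2*o))*o)*1 = (½)*1 = ½)
-X(290) = -1*½ = -½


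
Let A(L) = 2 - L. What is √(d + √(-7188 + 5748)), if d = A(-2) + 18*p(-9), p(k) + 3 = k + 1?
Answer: √(-194 + 12*I*√10) ≈ 1.3558 + 13.994*I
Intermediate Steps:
p(k) = -2 + k (p(k) = -3 + (k + 1) = -3 + (1 + k) = -2 + k)
d = -194 (d = (2 - 1*(-2)) + 18*(-2 - 9) = (2 + 2) + 18*(-11) = 4 - 198 = -194)
√(d + √(-7188 + 5748)) = √(-194 + √(-7188 + 5748)) = √(-194 + √(-1440)) = √(-194 + 12*I*√10)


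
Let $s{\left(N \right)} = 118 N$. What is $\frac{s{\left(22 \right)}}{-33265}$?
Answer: $- \frac{2596}{33265} \approx -0.07804$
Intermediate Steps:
$\frac{s{\left(22 \right)}}{-33265} = \frac{118 \cdot 22}{-33265} = 2596 \left(- \frac{1}{33265}\right) = - \frac{2596}{33265}$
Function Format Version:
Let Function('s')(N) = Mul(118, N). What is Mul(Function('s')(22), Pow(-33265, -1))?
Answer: Rational(-2596, 33265) ≈ -0.078040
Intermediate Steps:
Mul(Function('s')(22), Pow(-33265, -1)) = Mul(Mul(118, 22), Pow(-33265, -1)) = Mul(2596, Rational(-1, 33265)) = Rational(-2596, 33265)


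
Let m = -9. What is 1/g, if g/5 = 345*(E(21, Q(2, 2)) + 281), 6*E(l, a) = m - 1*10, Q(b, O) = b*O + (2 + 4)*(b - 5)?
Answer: 2/958525 ≈ 2.0865e-6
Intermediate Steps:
Q(b, O) = -30 + 6*b + O*b (Q(b, O) = O*b + 6*(-5 + b) = O*b + (-30 + 6*b) = -30 + 6*b + O*b)
E(l, a) = -19/6 (E(l, a) = (-9 - 1*10)/6 = (-9 - 10)/6 = (⅙)*(-19) = -19/6)
g = 958525/2 (g = 5*(345*(-19/6 + 281)) = 5*(345*(1667/6)) = 5*(191705/2) = 958525/2 ≈ 4.7926e+5)
1/g = 1/(958525/2) = 2/958525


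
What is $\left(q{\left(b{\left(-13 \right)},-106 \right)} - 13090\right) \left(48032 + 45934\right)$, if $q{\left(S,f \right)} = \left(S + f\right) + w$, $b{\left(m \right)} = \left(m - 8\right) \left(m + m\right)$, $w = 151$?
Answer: $-1174481034$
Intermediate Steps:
$b{\left(m \right)} = 2 m \left(-8 + m\right)$ ($b{\left(m \right)} = \left(-8 + m\right) 2 m = 2 m \left(-8 + m\right)$)
$q{\left(S,f \right)} = 151 + S + f$ ($q{\left(S,f \right)} = \left(S + f\right) + 151 = 151 + S + f$)
$\left(q{\left(b{\left(-13 \right)},-106 \right)} - 13090\right) \left(48032 + 45934\right) = \left(\left(151 + 2 \left(-13\right) \left(-8 - 13\right) - 106\right) - 13090\right) \left(48032 + 45934\right) = \left(\left(151 + 2 \left(-13\right) \left(-21\right) - 106\right) - 13090\right) 93966 = \left(\left(151 + 546 - 106\right) - 13090\right) 93966 = \left(591 - 13090\right) 93966 = \left(-12499\right) 93966 = -1174481034$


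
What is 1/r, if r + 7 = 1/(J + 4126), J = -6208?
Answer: -2082/14575 ≈ -0.14285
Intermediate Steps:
r = -14575/2082 (r = -7 + 1/(-6208 + 4126) = -7 + 1/(-2082) = -7 - 1/2082 = -14575/2082 ≈ -7.0005)
1/r = 1/(-14575/2082) = -2082/14575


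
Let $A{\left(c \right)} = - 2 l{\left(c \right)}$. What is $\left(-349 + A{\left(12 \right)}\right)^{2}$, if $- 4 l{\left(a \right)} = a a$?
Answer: $76729$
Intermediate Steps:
$l{\left(a \right)} = - \frac{a^{2}}{4}$ ($l{\left(a \right)} = - \frac{a a}{4} = - \frac{a^{2}}{4}$)
$A{\left(c \right)} = \frac{c^{2}}{2}$ ($A{\left(c \right)} = - 2 \left(- \frac{c^{2}}{4}\right) = \frac{c^{2}}{2}$)
$\left(-349 + A{\left(12 \right)}\right)^{2} = \left(-349 + \frac{12^{2}}{2}\right)^{2} = \left(-349 + \frac{1}{2} \cdot 144\right)^{2} = \left(-349 + 72\right)^{2} = \left(-277\right)^{2} = 76729$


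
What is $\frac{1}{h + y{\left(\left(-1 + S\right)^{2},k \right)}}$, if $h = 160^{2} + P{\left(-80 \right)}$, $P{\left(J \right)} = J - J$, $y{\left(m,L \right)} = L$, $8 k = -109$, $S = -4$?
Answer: $\frac{8}{204691} \approx 3.9083 \cdot 10^{-5}$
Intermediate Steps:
$k = - \frac{109}{8}$ ($k = \frac{1}{8} \left(-109\right) = - \frac{109}{8} \approx -13.625$)
$P{\left(J \right)} = 0$
$h = 25600$ ($h = 160^{2} + 0 = 25600 + 0 = 25600$)
$\frac{1}{h + y{\left(\left(-1 + S\right)^{2},k \right)}} = \frac{1}{25600 - \frac{109}{8}} = \frac{1}{\frac{204691}{8}} = \frac{8}{204691}$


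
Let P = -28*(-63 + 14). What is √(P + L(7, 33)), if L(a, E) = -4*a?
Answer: 8*√21 ≈ 36.661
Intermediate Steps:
P = 1372 (P = -28*(-49) = 1372)
√(P + L(7, 33)) = √(1372 - 4*7) = √(1372 - 28) = √1344 = 8*√21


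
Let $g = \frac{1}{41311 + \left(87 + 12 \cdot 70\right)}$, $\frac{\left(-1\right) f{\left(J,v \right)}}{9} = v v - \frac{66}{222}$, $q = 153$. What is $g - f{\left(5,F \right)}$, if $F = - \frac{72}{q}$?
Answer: $- \frac{308284469}{451650934} \approx -0.68257$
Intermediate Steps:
$F = - \frac{8}{17}$ ($F = - \frac{72}{153} = \left(-72\right) \frac{1}{153} = - \frac{8}{17} \approx -0.47059$)
$f{\left(J,v \right)} = \frac{99}{37} - 9 v^{2}$ ($f{\left(J,v \right)} = - 9 \left(v v - \frac{66}{222}\right) = - 9 \left(v^{2} - \frac{11}{37}\right) = - 9 \left(- \frac{11}{37} + v^{2}\right) = \frac{99}{37} - 9 v^{2}$)
$g = \frac{1}{42238}$ ($g = \frac{1}{41311 + \left(87 + 840\right)} = \frac{1}{41311 + 927} = \frac{1}{42238} \approx 2.3675 \cdot 10^{-5}$)
$g - f{\left(5,F \right)} = \frac{1}{42238} - \left(\frac{99}{37} - 9 \left(- \frac{8}{17}\right)^{2}\right) = \frac{1}{42238} - \left(\frac{99}{37} - \frac{576}{289}\right) = \frac{1}{42238} - \frac{7299}{10693} = - \frac{308284469}{451650934}$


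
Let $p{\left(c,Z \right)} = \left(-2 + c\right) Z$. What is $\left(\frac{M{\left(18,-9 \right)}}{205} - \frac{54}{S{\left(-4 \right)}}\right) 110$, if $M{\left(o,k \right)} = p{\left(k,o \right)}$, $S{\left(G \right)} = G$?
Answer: $\frac{56529}{41} \approx 1378.8$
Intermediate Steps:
$p{\left(c,Z \right)} = Z \left(-2 + c\right)$
$M{\left(o,k \right)} = o \left(-2 + k\right)$
$\left(\frac{M{\left(18,-9 \right)}}{205} - \frac{54}{S{\left(-4 \right)}}\right) 110 = \left(\frac{18 \left(-2 - 9\right)}{205} - \frac{54}{-4}\right) 110 = \left(18 \left(-11\right) \frac{1}{205} - - \frac{27}{2}\right) 110 = \left(\left(-198\right) \frac{1}{205} + \frac{27}{2}\right) 110 = \left(- \frac{198}{205} + \frac{27}{2}\right) 110 = \frac{5139}{410} \cdot 110 = \frac{56529}{41}$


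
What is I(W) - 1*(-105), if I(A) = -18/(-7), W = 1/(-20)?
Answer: 753/7 ≈ 107.57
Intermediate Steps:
W = -1/20 ≈ -0.050000
I(A) = 18/7 (I(A) = -18*(-⅐) = 18/7)
I(W) - 1*(-105) = 18/7 - 1*(-105) = 18/7 + 105 = 753/7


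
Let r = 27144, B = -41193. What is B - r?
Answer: -68337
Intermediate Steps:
B - r = -41193 - 1*27144 = -41193 - 27144 = -68337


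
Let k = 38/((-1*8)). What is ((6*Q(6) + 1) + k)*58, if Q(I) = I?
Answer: 3741/2 ≈ 1870.5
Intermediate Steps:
k = -19/4 (k = 38/(-8) = 38*(-⅛) = -19/4 ≈ -4.7500)
((6*Q(6) + 1) + k)*58 = ((6*6 + 1) - 19/4)*58 = ((36 + 1) - 19/4)*58 = (37 - 19/4)*58 = (129/4)*58 = 3741/2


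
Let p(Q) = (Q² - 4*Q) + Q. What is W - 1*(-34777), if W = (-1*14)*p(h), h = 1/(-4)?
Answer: 278125/8 ≈ 34766.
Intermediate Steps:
h = -¼ ≈ -0.25000
p(Q) = Q² - 3*Q
W = -91/8 (W = (-1*14)*(-(-3 - ¼)/4) = -(-7)*(-13)/(2*4) = -14*13/16 = -91/8 ≈ -11.375)
W - 1*(-34777) = -91/8 - 1*(-34777) = -91/8 + 34777 = 278125/8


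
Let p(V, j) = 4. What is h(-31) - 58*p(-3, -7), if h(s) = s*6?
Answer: -418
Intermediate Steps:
h(s) = 6*s
h(-31) - 58*p(-3, -7) = 6*(-31) - 58*4 = -186 - 232 = -418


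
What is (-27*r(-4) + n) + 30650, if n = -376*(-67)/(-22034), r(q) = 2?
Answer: 337063536/11017 ≈ 30595.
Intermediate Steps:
n = -12596/11017 (n = 25192*(-1/22034) = -12596/11017 ≈ -1.1433)
(-27*r(-4) + n) + 30650 = (-27*2 - 12596/11017) + 30650 = (-1*54 - 12596/11017) + 30650 = (-54 - 12596/11017) + 30650 = -607514/11017 + 30650 = 337063536/11017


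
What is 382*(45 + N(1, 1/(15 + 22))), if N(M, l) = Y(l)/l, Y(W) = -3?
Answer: -25212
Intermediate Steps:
N(M, l) = -3/l
382*(45 + N(1, 1/(15 + 22))) = 382*(45 - 3/(1/(15 + 22))) = 382*(45 - 3/(1/37)) = 382*(45 - 3/1/37) = 382*(45 - 3*37) = 382*(45 - 111) = 382*(-66) = -25212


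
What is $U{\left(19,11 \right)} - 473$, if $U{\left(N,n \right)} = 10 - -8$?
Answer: $-455$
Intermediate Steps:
$U{\left(N,n \right)} = 18$ ($U{\left(N,n \right)} = 10 + 8 = 18$)
$U{\left(19,11 \right)} - 473 = 18 - 473 = -455$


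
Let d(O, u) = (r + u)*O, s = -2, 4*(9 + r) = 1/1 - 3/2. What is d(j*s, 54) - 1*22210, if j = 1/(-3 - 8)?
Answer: -976881/44 ≈ -22202.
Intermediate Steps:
j = -1/11 (j = 1/(-11) = -1/11 ≈ -0.090909)
r = -73/8 (r = -9 + (1/1 - 3/2)/4 = -9 + (1*1 - 3*½)/4 = -9 + (1 - 3/2)/4 = -9 + (¼)*(-½) = -9 - ⅛ = -73/8 ≈ -9.1250)
d(O, u) = O*(-73/8 + u) (d(O, u) = (-73/8 + u)*O = O*(-73/8 + u))
d(j*s, 54) - 1*22210 = (-1/11*(-2))*(-73 + 8*54)/8 - 1*22210 = (⅛)*(2/11)*(-73 + 432) - 22210 = (⅛)*(2/11)*359 - 22210 = 359/44 - 22210 = -976881/44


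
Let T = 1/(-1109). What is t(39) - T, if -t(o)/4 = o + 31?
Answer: -310519/1109 ≈ -280.00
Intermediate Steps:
T = -1/1109 ≈ -0.00090171
t(o) = -124 - 4*o (t(o) = -4*(o + 31) = -4*(31 + o) = -124 - 4*o)
t(39) - T = (-124 - 4*39) - 1*(-1/1109) = (-124 - 156) + 1/1109 = -280 + 1/1109 = -310519/1109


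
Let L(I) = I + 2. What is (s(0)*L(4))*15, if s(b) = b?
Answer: 0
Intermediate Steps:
L(I) = 2 + I
(s(0)*L(4))*15 = (0*(2 + 4))*15 = (0*6)*15 = 0*15 = 0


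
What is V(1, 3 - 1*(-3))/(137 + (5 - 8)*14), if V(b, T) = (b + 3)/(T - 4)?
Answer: 2/95 ≈ 0.021053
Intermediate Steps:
V(b, T) = (3 + b)/(-4 + T)
V(1, 3 - 1*(-3))/(137 + (5 - 8)*14) = ((3 + 1)/(-4 + (3 - 1*(-3))))/(137 + (5 - 8)*14) = (4/(-4 + (3 + 3)))/(137 - 3*14) = (4/(-4 + 6))/(137 - 42) = (4/2)/95 = ((½)*4)*(1/95) = 2*(1/95) = 2/95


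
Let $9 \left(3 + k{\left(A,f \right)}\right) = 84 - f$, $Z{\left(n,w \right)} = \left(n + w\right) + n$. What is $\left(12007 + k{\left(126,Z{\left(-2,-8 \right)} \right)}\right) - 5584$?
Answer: $\frac{19292}{3} \approx 6430.7$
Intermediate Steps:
$Z{\left(n,w \right)} = w + 2 n$
$k{\left(A,f \right)} = \frac{19}{3} - \frac{f}{9}$ ($k{\left(A,f \right)} = -3 + \frac{84 - f}{9} = -3 - \left(- \frac{28}{3} + \frac{f}{9}\right) = \frac{19}{3} - \frac{f}{9}$)
$\left(12007 + k{\left(126,Z{\left(-2,-8 \right)} \right)}\right) - 5584 = \left(12007 + \left(\frac{19}{3} - \frac{-8 + 2 \left(-2\right)}{9}\right)\right) - 5584 = \left(12007 + \left(\frac{19}{3} - \frac{-8 - 4}{9}\right)\right) - 5584 = \left(12007 + \left(\frac{19}{3} - - \frac{4}{3}\right)\right) - 5584 = \left(12007 + \left(\frac{19}{3} + \frac{4}{3}\right)\right) - 5584 = \left(12007 + \frac{23}{3}\right) - 5584 = \frac{36044}{3} - 5584 = \frac{19292}{3}$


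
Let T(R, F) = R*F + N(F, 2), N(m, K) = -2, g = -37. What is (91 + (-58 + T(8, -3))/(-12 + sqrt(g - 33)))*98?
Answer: 1003618/107 + 4116*I*sqrt(70)/107 ≈ 9379.6 + 321.84*I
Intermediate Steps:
T(R, F) = -2 + F*R (T(R, F) = R*F - 2 = F*R - 2 = -2 + F*R)
(91 + (-58 + T(8, -3))/(-12 + sqrt(g - 33)))*98 = (91 + (-58 + (-2 - 3*8))/(-12 + sqrt(-37 - 33)))*98 = (91 + (-58 + (-2 - 24))/(-12 + sqrt(-70)))*98 = (91 + (-58 - 26)/(-12 + I*sqrt(70)))*98 = (91 - 84/(-12 + I*sqrt(70)))*98 = 8918 - 8232/(-12 + I*sqrt(70))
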